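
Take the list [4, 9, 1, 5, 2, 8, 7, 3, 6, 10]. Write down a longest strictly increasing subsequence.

Patience tails give the LIS length; then backtrack through the dp parents:
4 → extends → [4]
9 → extends → [4, 9]
1 → replaces 4 → [1, 9]
5 → replaces 9 → [1, 5]
2 → replaces 5 → [1, 2]
8 → extends → [1, 2, 8]
7 → replaces 8 → [1, 2, 7]
3 → replaces 7 → [1, 2, 3]
6 → extends → [1, 2, 3, 6]
10 → extends → [1, 2, 3, 6, 10]
Length 5; one witness is 1, 2, 3, 6, 10.

1, 2, 3, 6, 10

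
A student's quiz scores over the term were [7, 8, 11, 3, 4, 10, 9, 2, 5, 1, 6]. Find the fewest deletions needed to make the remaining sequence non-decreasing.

Fewest deletions = n − (longest non-decreasing subsequence).
i:      1  2  3  4  5  6  7  8  9 10 11
a[i]:   7  8 11  3  4 10  9  2  5  1  6
dp:     1  2  3  1  2  3  3  1  3  1  4
max dp = 4, so deletions = 11 − 4 = 7.

7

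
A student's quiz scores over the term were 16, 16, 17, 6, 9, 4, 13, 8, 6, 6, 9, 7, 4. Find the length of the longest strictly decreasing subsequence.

Negate each value so 'decreasing' becomes 'increasing', then run patience tails on the negated sequence:
-16 → extends → [-16]
-16 → already a tail → [-16]
-17 → replaces -16 → [-17]
-6 → extends → [-17, -6]
-9 → replaces -6 → [-17, -9]
-4 → extends → [-17, -9, -4]
-13 → replaces -9 → [-17, -13, -4]
-8 → replaces -4 → [-17, -13, -8]
-6 → extends → [-17, -13, -8, -6]
-6 → already a tail → [-17, -13, -8, -6]
-9 → replaces -8 → [-17, -13, -9, -6]
-7 → replaces -6 → [-17, -13, -9, -7]
-4 → extends → [-17, -13, -9, -7, -4]
Five tails, so the longest strictly decreasing subsequence of the original has length 5.

5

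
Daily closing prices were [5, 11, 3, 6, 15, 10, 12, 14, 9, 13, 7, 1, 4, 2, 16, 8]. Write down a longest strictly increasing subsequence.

5, 6, 10, 12, 14, 16

Patience tails give the LIS length; then backtrack through the dp parents:
5 → extends → [5]
11 → extends → [5, 11]
3 → replaces 5 → [3, 11]
6 → replaces 11 → [3, 6]
15 → extends → [3, 6, 15]
10 → replaces 15 → [3, 6, 10]
12 → extends → [3, 6, 10, 12]
14 → extends → [3, 6, 10, 12, 14]
9 → replaces 10 → [3, 6, 9, 12, 14]
13 → replaces 14 → [3, 6, 9, 12, 13]
7 → replaces 9 → [3, 6, 7, 12, 13]
1 → replaces 3 → [1, 6, 7, 12, 13]
4 → replaces 6 → [1, 4, 7, 12, 13]
2 → replaces 4 → [1, 2, 7, 12, 13]
16 → extends → [1, 2, 7, 12, 13, 16]
8 → replaces 12 → [1, 2, 7, 8, 13, 16]
Length 6; one witness is 5, 6, 10, 12, 14, 16.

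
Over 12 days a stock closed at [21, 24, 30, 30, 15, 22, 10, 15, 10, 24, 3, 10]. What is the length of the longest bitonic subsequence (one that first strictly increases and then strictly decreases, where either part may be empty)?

7

inc[i] = longest strictly increasing subsequence ending at i; dec[i] = longest strictly decreasing subsequence starting at i:
i:      1  2  3  4  5  6  7  8  9 10 11 12
a[i]:  21 24 30 30 15 22 10 15 10 24  3 10
inc:    1  2  3  3  1  2  1  2  1  3  1  2
dec:    4  5  5  5  3  4  2  3  2  2  1  1
Best peak at i=3 (value 30): inc=3, dec=5, length 3+5−1 = 7.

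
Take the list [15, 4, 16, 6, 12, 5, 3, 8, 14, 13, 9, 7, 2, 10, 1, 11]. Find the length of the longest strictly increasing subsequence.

Track the smallest tail for each achievable length (strict):
15 → extends → [15]
4 → replaces 15 → [4]
16 → extends → [4, 16]
6 → replaces 16 → [4, 6]
12 → extends → [4, 6, 12]
5 → replaces 6 → [4, 5, 12]
3 → replaces 4 → [3, 5, 12]
8 → replaces 12 → [3, 5, 8]
14 → extends → [3, 5, 8, 14]
13 → replaces 14 → [3, 5, 8, 13]
9 → replaces 13 → [3, 5, 8, 9]
7 → replaces 8 → [3, 5, 7, 9]
2 → replaces 3 → [2, 5, 7, 9]
10 → extends → [2, 5, 7, 9, 10]
1 → replaces 2 → [1, 5, 7, 9, 10]
11 → extends → [1, 5, 7, 9, 10, 11]
Six tails, so the longest strictly increasing subsequence has length 6 (e.g. 4, 6, 8, 9, 10, 11).

6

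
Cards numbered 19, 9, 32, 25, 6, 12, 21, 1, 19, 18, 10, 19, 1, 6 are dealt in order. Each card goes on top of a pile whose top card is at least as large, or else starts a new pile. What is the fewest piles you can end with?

Place each on the leftmost legal pile:
19 → new pile 1 (tops now [19])
9 → pile 1 (tops now [9])
32 → new pile 2 (tops now [9, 32])
25 → pile 2 (tops now [9, 25])
6 → pile 1 (tops now [6, 25])
12 → pile 2 (tops now [6, 12])
21 → new pile 3 (tops now [6, 12, 21])
1 → pile 1 (tops now [1, 12, 21])
19 → pile 3 (tops now [1, 12, 19])
18 → pile 3 (tops now [1, 12, 18])
10 → pile 2 (tops now [1, 10, 18])
19 → new pile 4 (tops now [1, 10, 18, 19])
1 → pile 1 (tops now [1, 10, 18, 19])
6 → pile 2 (tops now [1, 6, 18, 19])
Four piles.

4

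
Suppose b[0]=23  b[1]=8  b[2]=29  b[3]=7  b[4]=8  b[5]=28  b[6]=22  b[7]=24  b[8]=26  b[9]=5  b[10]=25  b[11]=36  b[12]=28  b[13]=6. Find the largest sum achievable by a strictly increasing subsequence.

Let S[i] be the best sum of a strictly increasing subsequence ending at i:
i:       0   1   2   3   4   5   6   7   8   9  10  11  12  13
b[i]:   23   8  29   7   8  28  22  24  26   5  25  36  28   6
S:      23   8  52   7  15  51  37  61  87   5  86 123 115  11
Maximum is 123 (e.g. 7 + 8 + 22 + 24 + 26 + 36).

123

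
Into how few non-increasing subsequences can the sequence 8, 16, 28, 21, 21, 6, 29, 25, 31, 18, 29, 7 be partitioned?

5

Place each on the leftmost legal pile:
8 → new pile 1 (tops now [8])
16 → new pile 2 (tops now [8, 16])
28 → new pile 3 (tops now [8, 16, 28])
21 → pile 3 (tops now [8, 16, 21])
21 → pile 3 (tops now [8, 16, 21])
6 → pile 1 (tops now [6, 16, 21])
29 → new pile 4 (tops now [6, 16, 21, 29])
25 → pile 4 (tops now [6, 16, 21, 25])
31 → new pile 5 (tops now [6, 16, 21, 25, 31])
18 → pile 3 (tops now [6, 16, 18, 25, 31])
29 → pile 5 (tops now [6, 16, 18, 25, 29])
7 → pile 2 (tops now [6, 7, 18, 25, 29])
Five piles.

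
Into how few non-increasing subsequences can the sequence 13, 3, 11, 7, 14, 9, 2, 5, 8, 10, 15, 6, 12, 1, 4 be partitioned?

Place each on the leftmost legal pile:
13 → new pile 1 (tops now [13])
3 → pile 1 (tops now [3])
11 → new pile 2 (tops now [3, 11])
7 → pile 2 (tops now [3, 7])
14 → new pile 3 (tops now [3, 7, 14])
9 → pile 3 (tops now [3, 7, 9])
2 → pile 1 (tops now [2, 7, 9])
5 → pile 2 (tops now [2, 5, 9])
8 → pile 3 (tops now [2, 5, 8])
10 → new pile 4 (tops now [2, 5, 8, 10])
15 → new pile 5 (tops now [2, 5, 8, 10, 15])
6 → pile 3 (tops now [2, 5, 6, 10, 15])
12 → pile 5 (tops now [2, 5, 6, 10, 12])
1 → pile 1 (tops now [1, 5, 6, 10, 12])
4 → pile 2 (tops now [1, 4, 6, 10, 12])
Five piles.

5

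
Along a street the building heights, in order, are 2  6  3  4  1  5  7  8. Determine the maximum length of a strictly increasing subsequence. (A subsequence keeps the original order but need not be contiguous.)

6

Let dp[i] be the length of the longest such subsequence ending at index i:
i:     1 2 3 4 5 6 7 8
a[i]:  2 6 3 4 1 5 7 8
dp:    1 2 2 3 1 4 5 6
Maximum dp value is 6.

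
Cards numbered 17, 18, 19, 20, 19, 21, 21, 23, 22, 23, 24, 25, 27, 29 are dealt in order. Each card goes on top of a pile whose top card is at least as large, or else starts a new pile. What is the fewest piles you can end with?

11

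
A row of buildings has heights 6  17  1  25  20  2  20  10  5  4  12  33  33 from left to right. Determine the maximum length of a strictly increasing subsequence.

5

Track the smallest tail for each achievable length (strict):
6 → extends → [6]
17 → extends → [6, 17]
1 → replaces 6 → [1, 17]
25 → extends → [1, 17, 25]
20 → replaces 25 → [1, 17, 20]
2 → replaces 17 → [1, 2, 20]
20 → already a tail → [1, 2, 20]
10 → replaces 20 → [1, 2, 10]
5 → replaces 10 → [1, 2, 5]
4 → replaces 5 → [1, 2, 4]
12 → extends → [1, 2, 4, 12]
33 → extends → [1, 2, 4, 12, 33]
33 → already a tail → [1, 2, 4, 12, 33]
Five tails, so the longest strictly increasing subsequence has length 5 (e.g. 1, 2, 10, 12, 33).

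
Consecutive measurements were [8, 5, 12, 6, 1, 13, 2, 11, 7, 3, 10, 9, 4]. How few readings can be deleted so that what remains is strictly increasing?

9

Fewest deletions = n − (longest strictly increasing subsequence).
i:      1  2  3  4  5  6  7  8  9 10 11 12 13
a[i]:   8  5 12  6  1 13  2 11  7  3 10  9  4
dp:     1  1  2  2  1  3  2  3  3  3  4  4  4
max dp = 4, so deletions = 13 − 4 = 9.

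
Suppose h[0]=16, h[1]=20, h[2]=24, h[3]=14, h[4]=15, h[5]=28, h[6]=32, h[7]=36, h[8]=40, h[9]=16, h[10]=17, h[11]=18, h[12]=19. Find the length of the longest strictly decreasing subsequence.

Negate each value so 'decreasing' becomes 'increasing', then run patience tails on the negated sequence:
-16 → extends → [-16]
-20 → replaces -16 → [-20]
-24 → replaces -20 → [-24]
-14 → extends → [-24, -14]
-15 → replaces -14 → [-24, -15]
-28 → replaces -24 → [-28, -15]
-32 → replaces -28 → [-32, -15]
-36 → replaces -32 → [-36, -15]
-40 → replaces -36 → [-40, -15]
-16 → replaces -15 → [-40, -16]
-17 → replaces -16 → [-40, -17]
-18 → replaces -17 → [-40, -18]
-19 → replaces -18 → [-40, -19]
Two tails, so the longest strictly decreasing subsequence of the original has length 2.

2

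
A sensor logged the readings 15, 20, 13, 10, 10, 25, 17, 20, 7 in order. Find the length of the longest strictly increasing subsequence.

3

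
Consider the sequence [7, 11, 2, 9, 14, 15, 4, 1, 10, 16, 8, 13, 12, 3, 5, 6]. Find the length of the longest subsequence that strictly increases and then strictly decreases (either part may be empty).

8

inc[i] = longest strictly increasing subsequence ending at i; dec[i] = longest strictly decreasing subsequence starting at i:
i:      1  2  3  4  5  6  7  8  9 10 11 12 13 14 15 16
a[i]:   7 11  2  9 14 15  4  1 10 16  8 13 12  3  5  6
inc:    1  2  1  2  3  4  2  1  3  5  3  4  4  2  3  4
dec:    3  4  2  3  4  4  2  1  3  4  2  3  2  1  1  1
Best peak at i=10 (value 16): inc=5, dec=4, length 5+4−1 = 8.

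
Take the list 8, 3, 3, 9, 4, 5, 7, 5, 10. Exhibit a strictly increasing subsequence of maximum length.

3, 4, 5, 7, 10

Patience tails give the LIS length; then backtrack through the dp parents:
8 → extends → [8]
3 → replaces 8 → [3]
3 → already a tail → [3]
9 → extends → [3, 9]
4 → replaces 9 → [3, 4]
5 → extends → [3, 4, 5]
7 → extends → [3, 4, 5, 7]
5 → already a tail → [3, 4, 5, 7]
10 → extends → [3, 4, 5, 7, 10]
Length 5; one witness is 3, 4, 5, 7, 10.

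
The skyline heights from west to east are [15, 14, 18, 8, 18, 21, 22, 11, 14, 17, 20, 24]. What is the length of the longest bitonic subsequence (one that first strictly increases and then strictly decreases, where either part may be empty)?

inc[i] = longest strictly increasing subsequence ending at i; dec[i] = longest strictly decreasing subsequence starting at i:
i:      1  2  3  4  5  6  7  8  9 10 11 12
a[i]:  15 14 18  8 18 21 22 11 14 17 20 24
inc:    1  1  2  1  2  3  4  2  3  4  5  6
dec:    3  2  2  1  2  2  2  1  1  1  1  1
Best peak at i=12 (value 24): inc=6, dec=1, length 6+1−1 = 6.

6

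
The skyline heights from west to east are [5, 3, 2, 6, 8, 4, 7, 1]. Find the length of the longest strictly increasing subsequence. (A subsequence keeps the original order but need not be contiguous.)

Let dp[i] be the length of the longest such subsequence ending at index i:
i:     1 2 3 4 5 6 7 8
a[i]:  5 3 2 6 8 4 7 1
dp:    1 1 1 2 3 2 3 1
Maximum dp value is 3.

3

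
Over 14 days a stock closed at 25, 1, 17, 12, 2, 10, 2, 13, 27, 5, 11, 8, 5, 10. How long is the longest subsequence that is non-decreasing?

6

Track the smallest tail for each achievable length (allowing ties):
25 → extends → [25]
1 → replaces 25 → [1]
17 → extends → [1, 17]
12 → replaces 17 → [1, 12]
2 → replaces 12 → [1, 2]
10 → extends → [1, 2, 10]
2 → replaces 10 → [1, 2, 2]
13 → extends → [1, 2, 2, 13]
27 → extends → [1, 2, 2, 13, 27]
5 → replaces 13 → [1, 2, 2, 5, 27]
11 → replaces 27 → [1, 2, 2, 5, 11]
8 → replaces 11 → [1, 2, 2, 5, 8]
5 → replaces 8 → [1, 2, 2, 5, 5]
10 → extends → [1, 2, 2, 5, 5, 10]
Six tails, so the longest non-decreasing subsequence has length 6 (e.g. 1, 2, 2, 5, 8, 10).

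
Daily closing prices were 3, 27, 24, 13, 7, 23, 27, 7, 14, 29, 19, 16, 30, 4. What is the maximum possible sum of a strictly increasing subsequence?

Let S[i] be the best sum of a strictly increasing subsequence ending at i:
i:       1   2   3   4   5   6   7   8   9  10  11  12  13  14
a[i]:    3  27  24  13   7  23  27   7  14  29  19  16  30   4
S:       3  30  27  16  10  39  66  10  30  95  49  46 125   7
Maximum is 125 (e.g. 3 + 13 + 23 + 27 + 29 + 30).

125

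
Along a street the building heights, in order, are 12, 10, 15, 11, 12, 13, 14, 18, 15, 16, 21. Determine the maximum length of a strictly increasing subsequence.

8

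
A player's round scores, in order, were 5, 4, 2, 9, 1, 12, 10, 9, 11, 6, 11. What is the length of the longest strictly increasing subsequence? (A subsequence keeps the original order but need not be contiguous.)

Let dp[i] be the length of the longest such subsequence ending at index i:
i:      1  2  3  4  5  6  7  8  9 10 11
a[i]:   5  4  2  9  1 12 10  9 11  6 11
dp:     1  1  1  2  1  3  3  2  4  2  4
Maximum dp value is 4.

4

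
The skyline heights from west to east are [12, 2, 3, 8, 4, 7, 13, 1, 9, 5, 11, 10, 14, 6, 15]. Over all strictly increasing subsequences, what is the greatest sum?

Let S[i] be the best sum of a strictly increasing subsequence ending at i:
i:      1  2  3  4  5  6  7  8  9 10 11 12 13 14 15
a[i]:  12  2  3  8  4  7 13  1  9  5 11 10 14  6 15
S:     12  2  5 13  9 16 29  1 25 14 36 35 50 20 65
Maximum is 65 (e.g. 2 + 3 + 4 + 7 + 9 + 11 + 14 + 15).

65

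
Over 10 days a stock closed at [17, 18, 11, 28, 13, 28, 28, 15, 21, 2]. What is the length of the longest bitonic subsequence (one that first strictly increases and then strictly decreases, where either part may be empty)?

inc[i] = longest strictly increasing subsequence ending at i; dec[i] = longest strictly decreasing subsequence starting at i:
i:      1  2  3  4  5  6  7  8  9 10
a[i]:  17 18 11 28 13 28 28 15 21  2
inc:    1  2  1  3  2  3  3  3  4  1
dec:    3  3  2  3  2  3  3  2  2  1
Best peak at i=4 (value 28): inc=3, dec=3, length 3+3−1 = 5.

5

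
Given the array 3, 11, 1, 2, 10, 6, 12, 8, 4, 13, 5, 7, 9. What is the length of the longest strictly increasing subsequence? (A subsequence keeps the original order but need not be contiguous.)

6

Let dp[i] be the length of the longest such subsequence ending at index i:
i:      1  2  3  4  5  6  7  8  9 10 11 12 13
a[i]:   3 11  1  2 10  6 12  8  4 13  5  7  9
dp:     1  2  1  2  3  3  4  4  3  5  4  5  6
Maximum dp value is 6.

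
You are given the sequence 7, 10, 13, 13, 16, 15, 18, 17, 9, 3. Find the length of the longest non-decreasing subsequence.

Let dp[i] be the length of the longest such subsequence ending at index i:
i:      1  2  3  4  5  6  7  8  9 10
a[i]:   7 10 13 13 16 15 18 17  9  3
dp:     1  2  3  4  5  5  6  6  2  1
Maximum dp value is 6.

6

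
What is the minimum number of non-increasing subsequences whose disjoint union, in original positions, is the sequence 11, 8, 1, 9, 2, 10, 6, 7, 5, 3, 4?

4

The minimum number of non-increasing subsequences covering a sequence equals the length of its longest strictly increasing subsequence.
LIS length is 4 (e.g. 1, 2, 6, 7), so 4 piles are needed.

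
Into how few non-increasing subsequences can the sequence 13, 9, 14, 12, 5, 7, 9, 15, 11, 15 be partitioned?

5

The minimum number of non-increasing subsequences covering a sequence equals the length of its longest strictly increasing subsequence.
LIS length is 5 (e.g. 5, 7, 9, 11, 15), so 5 piles are needed.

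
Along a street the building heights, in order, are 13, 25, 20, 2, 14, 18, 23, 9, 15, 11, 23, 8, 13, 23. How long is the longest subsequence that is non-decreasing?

Track the smallest tail for each achievable length (allowing ties):
13 → extends → [13]
25 → extends → [13, 25]
20 → replaces 25 → [13, 20]
2 → replaces 13 → [2, 20]
14 → replaces 20 → [2, 14]
18 → extends → [2, 14, 18]
23 → extends → [2, 14, 18, 23]
9 → replaces 14 → [2, 9, 18, 23]
15 → replaces 18 → [2, 9, 15, 23]
11 → replaces 15 → [2, 9, 11, 23]
23 → extends → [2, 9, 11, 23, 23]
8 → replaces 9 → [2, 8, 11, 23, 23]
13 → replaces 23 → [2, 8, 11, 13, 23]
23 → extends → [2, 8, 11, 13, 23, 23]
Six tails, so the longest non-decreasing subsequence has length 6 (e.g. 13, 14, 18, 23, 23, 23).

6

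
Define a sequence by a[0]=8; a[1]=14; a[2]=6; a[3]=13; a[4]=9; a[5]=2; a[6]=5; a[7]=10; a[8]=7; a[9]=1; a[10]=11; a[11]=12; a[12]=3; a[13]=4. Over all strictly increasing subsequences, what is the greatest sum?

50

Let S[i] be the best sum of a strictly increasing subsequence ending at i:
i:      0  1  2  3  4  5  6  7  8  9 10 11 12 13
a[i]:   8 14  6 13  9  2  5 10  7  1 11 12  3  4
S:      8 22  6 21 17  2  7 27 14  1 38 50  5  9
Maximum is 50 (e.g. 8 + 9 + 10 + 11 + 12).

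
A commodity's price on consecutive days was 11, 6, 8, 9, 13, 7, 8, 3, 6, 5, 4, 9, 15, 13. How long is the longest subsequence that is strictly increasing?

5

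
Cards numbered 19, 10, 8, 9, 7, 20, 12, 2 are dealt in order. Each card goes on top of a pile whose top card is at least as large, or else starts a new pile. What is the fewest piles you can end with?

The minimum number of non-increasing subsequences covering a sequence equals the length of its longest strictly increasing subsequence.
LIS length is 3 (e.g. 8, 9, 20), so 3 piles are needed.

3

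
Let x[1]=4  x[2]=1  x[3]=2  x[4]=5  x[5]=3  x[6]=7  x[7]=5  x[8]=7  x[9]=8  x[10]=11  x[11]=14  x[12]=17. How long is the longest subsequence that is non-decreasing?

Let dp[i] be the length of the longest such subsequence ending at index i:
i:      1  2  3  4  5  6  7  8  9 10 11 12
x[i]:   4  1  2  5  3  7  5  7  8 11 14 17
dp:     1  1  2  3  3  4  4  5  6  7  8  9
Maximum dp value is 9.

9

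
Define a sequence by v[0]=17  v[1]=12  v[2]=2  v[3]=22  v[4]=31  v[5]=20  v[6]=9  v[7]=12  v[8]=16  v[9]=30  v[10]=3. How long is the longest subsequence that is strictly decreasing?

Negate each value so 'decreasing' becomes 'increasing', then run patience tails on the negated sequence:
-17 → extends → [-17]
-12 → extends → [-17, -12]
-2 → extends → [-17, -12, -2]
-22 → replaces -17 → [-22, -12, -2]
-31 → replaces -22 → [-31, -12, -2]
-20 → replaces -12 → [-31, -20, -2]
-9 → replaces -2 → [-31, -20, -9]
-12 → replaces -9 → [-31, -20, -12]
-16 → replaces -12 → [-31, -20, -16]
-30 → replaces -20 → [-31, -30, -16]
-3 → extends → [-31, -30, -16, -3]
Four tails, so the longest strictly decreasing subsequence of the original has length 4.

4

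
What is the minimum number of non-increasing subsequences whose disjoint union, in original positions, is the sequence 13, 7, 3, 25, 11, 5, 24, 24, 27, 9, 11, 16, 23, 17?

6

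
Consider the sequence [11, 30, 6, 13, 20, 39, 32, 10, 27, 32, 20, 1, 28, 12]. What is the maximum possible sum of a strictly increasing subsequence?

Let S[i] be the best sum of a strictly increasing subsequence ending at i:
i:       1   2   3   4   5   6   7   8   9  10  11  12  13  14
a[i]:   11  30   6  13  20  39  32  10  27  32  20   1  28  12
S:      11  41   6  24  44  83  76  16  71 103  44   1  99  28
Maximum is 103 (e.g. 11 + 13 + 20 + 27 + 32).

103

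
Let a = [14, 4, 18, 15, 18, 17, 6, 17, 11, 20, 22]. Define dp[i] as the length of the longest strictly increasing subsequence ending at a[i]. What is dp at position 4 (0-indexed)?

dp[i] = 1 + max{dp[j] : j<i, a[j]<a[i]} (or 1 if no such j):
i:      0  1  2  3  4  5  6  7  8  9 10
a[i]:  14  4 18 15 18 17  6 17 11 20 22
dp:     1  1  2  2  3  3  2  3  3  4  5
At index 4 the value is 3.

3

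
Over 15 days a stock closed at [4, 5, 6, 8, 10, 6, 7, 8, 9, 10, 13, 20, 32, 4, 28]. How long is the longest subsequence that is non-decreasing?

Let dp[i] be the length of the longest such subsequence ending at index i:
i:      1  2  3  4  5  6  7  8  9 10 11 12 13 14 15
a[i]:   4  5  6  8 10  6  7  8  9 10 13 20 32  4 28
dp:     1  2  3  4  5  4  5  6  7  8  9 10 11  2 11
Maximum dp value is 11.

11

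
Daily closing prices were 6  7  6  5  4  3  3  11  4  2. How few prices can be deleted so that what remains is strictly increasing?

Fewest deletions = n − (longest strictly increasing subsequence).
Patience tails:
6 → extends → [6]
7 → extends → [6, 7]
6 → already a tail → [6, 7]
5 → replaces 6 → [5, 7]
4 → replaces 5 → [4, 7]
3 → replaces 4 → [3, 7]
3 → already a tail → [3, 7]
11 → extends → [3, 7, 11]
4 → replaces 7 → [3, 4, 11]
2 → replaces 3 → [2, 4, 11]
Longest strictly increasing subsequence has length 3, so deletions = 10 − 3 = 7.

7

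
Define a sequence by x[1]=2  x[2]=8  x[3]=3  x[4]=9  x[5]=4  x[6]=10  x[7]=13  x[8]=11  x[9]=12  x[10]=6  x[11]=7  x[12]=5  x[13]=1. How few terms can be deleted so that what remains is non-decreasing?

Fewest deletions = n − (longest non-decreasing subsequence).
i:      1  2  3  4  5  6  7  8  9 10 11 12 13
x[i]:   2  8  3  9  4 10 13 11 12  6  7  5  1
dp:     1  2  2  3  3  4  5  5  6  4  5  4  1
max dp = 6, so deletions = 13 − 6 = 7.

7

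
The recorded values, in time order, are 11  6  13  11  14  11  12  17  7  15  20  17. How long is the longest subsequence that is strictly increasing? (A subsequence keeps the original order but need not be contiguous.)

5

Track the smallest tail for each achievable length (strict):
11 → extends → [11]
6 → replaces 11 → [6]
13 → extends → [6, 13]
11 → replaces 13 → [6, 11]
14 → extends → [6, 11, 14]
11 → already a tail → [6, 11, 14]
12 → replaces 14 → [6, 11, 12]
17 → extends → [6, 11, 12, 17]
7 → replaces 11 → [6, 7, 12, 17]
15 → replaces 17 → [6, 7, 12, 15]
20 → extends → [6, 7, 12, 15, 20]
17 → replaces 20 → [6, 7, 12, 15, 17]
Five tails, so the longest strictly increasing subsequence has length 5 (e.g. 11, 13, 14, 17, 20).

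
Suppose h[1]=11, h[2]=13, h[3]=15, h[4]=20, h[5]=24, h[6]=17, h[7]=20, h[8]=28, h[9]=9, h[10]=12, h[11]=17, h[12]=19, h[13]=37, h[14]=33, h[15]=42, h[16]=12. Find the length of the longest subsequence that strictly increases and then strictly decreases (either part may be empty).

9

inc[i] = longest strictly increasing subsequence ending at i; dec[i] = longest strictly decreasing subsequence starting at i:
i:      1  2  3  4  5  6  7  8  9 10 11 12 13 14 15 16
h[i]:  11 13 15 20 24 17 20 28  9 12 17 19 37 33 42 12
inc:    1  2  3  4  5  4  5  6  1  2  4  5  7  7  8  2
dec:    2  2  2  3  4  2  3  3  1  1  2  2  3  2  2  1
Best peak at i=13 (value 37): inc=7, dec=3, length 7+3−1 = 9.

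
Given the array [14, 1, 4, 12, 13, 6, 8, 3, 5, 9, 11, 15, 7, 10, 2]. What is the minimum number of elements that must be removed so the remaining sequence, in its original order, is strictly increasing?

Fewest deletions = n − (longest strictly increasing subsequence).
Patience tails:
14 → extends → [14]
1 → replaces 14 → [1]
4 → extends → [1, 4]
12 → extends → [1, 4, 12]
13 → extends → [1, 4, 12, 13]
6 → replaces 12 → [1, 4, 6, 13]
8 → replaces 13 → [1, 4, 6, 8]
3 → replaces 4 → [1, 3, 6, 8]
5 → replaces 6 → [1, 3, 5, 8]
9 → extends → [1, 3, 5, 8, 9]
11 → extends → [1, 3, 5, 8, 9, 11]
15 → extends → [1, 3, 5, 8, 9, 11, 15]
7 → replaces 8 → [1, 3, 5, 7, 9, 11, 15]
10 → replaces 11 → [1, 3, 5, 7, 9, 10, 15]
2 → replaces 3 → [1, 2, 5, 7, 9, 10, 15]
Longest strictly increasing subsequence has length 7, so deletions = 15 − 7 = 8.

8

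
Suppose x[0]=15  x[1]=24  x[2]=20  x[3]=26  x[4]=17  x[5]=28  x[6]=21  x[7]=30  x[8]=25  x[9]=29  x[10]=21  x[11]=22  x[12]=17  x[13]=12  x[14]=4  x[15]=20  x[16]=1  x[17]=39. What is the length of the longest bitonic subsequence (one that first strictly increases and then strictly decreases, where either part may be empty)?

11

inc[i] = longest strictly increasing subsequence ending at i; dec[i] = longest strictly decreasing subsequence starting at i:
i:      0  1  2  3  4  5  6  7  8  9 10 11 12 13 14 15 16 17
x[i]:  15 24 20 26 17 28 21 30 25 29 21 22 17 12  4 20  1 39
inc:    1  2  2  3  2  4  3  5  4  5  3  4  2  1  1  3  1  6
dec:    4  6  5  7  4  7  5  7  6  6  5  5  4  3  2  2  1  1
Best peak at i=7 (value 30): inc=5, dec=7, length 5+7−1 = 11.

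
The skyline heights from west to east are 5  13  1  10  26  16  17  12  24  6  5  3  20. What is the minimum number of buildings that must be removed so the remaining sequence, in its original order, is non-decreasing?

Fewest deletions = n − (longest non-decreasing subsequence).
Patience tails:
5 → extends → [5]
13 → extends → [5, 13]
1 → replaces 5 → [1, 13]
10 → replaces 13 → [1, 10]
26 → extends → [1, 10, 26]
16 → replaces 26 → [1, 10, 16]
17 → extends → [1, 10, 16, 17]
12 → replaces 16 → [1, 10, 12, 17]
24 → extends → [1, 10, 12, 17, 24]
6 → replaces 10 → [1, 6, 12, 17, 24]
5 → replaces 6 → [1, 5, 12, 17, 24]
3 → replaces 5 → [1, 3, 12, 17, 24]
20 → replaces 24 → [1, 3, 12, 17, 20]
Longest non-decreasing subsequence has length 5, so deletions = 13 − 5 = 8.

8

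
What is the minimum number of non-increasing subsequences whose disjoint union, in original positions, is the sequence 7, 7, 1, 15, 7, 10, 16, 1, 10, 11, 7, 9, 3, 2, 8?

4

Place each on the leftmost legal pile:
7 → new pile 1 (tops now [7])
7 → pile 1 (tops now [7])
1 → pile 1 (tops now [1])
15 → new pile 2 (tops now [1, 15])
7 → pile 2 (tops now [1, 7])
10 → new pile 3 (tops now [1, 7, 10])
16 → new pile 4 (tops now [1, 7, 10, 16])
1 → pile 1 (tops now [1, 7, 10, 16])
10 → pile 3 (tops now [1, 7, 10, 16])
11 → pile 4 (tops now [1, 7, 10, 11])
7 → pile 2 (tops now [1, 7, 10, 11])
9 → pile 3 (tops now [1, 7, 9, 11])
3 → pile 2 (tops now [1, 3, 9, 11])
2 → pile 2 (tops now [1, 2, 9, 11])
8 → pile 3 (tops now [1, 2, 8, 11])
Four piles.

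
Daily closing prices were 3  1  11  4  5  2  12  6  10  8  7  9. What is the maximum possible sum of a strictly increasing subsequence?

Let S[i] be the best sum of a strictly increasing subsequence ending at i:
i:      1  2  3  4  5  6  7  8  9 10 11 12
a[i]:   3  1 11  4  5  2 12  6 10  8  7  9
S:      3  1 14  7 12  3 26 18 28 26 25 35
Maximum is 35 (e.g. 3 + 4 + 5 + 6 + 8 + 9).

35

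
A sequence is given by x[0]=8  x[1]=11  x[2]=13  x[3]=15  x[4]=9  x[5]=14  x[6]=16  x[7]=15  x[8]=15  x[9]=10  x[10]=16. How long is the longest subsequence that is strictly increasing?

6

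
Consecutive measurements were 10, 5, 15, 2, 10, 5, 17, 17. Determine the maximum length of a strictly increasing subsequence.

3

Track the smallest tail for each achievable length (strict):
10 → extends → [10]
5 → replaces 10 → [5]
15 → extends → [5, 15]
2 → replaces 5 → [2, 15]
10 → replaces 15 → [2, 10]
5 → replaces 10 → [2, 5]
17 → extends → [2, 5, 17]
17 → already a tail → [2, 5, 17]
Three tails, so the longest strictly increasing subsequence has length 3 (e.g. 10, 15, 17).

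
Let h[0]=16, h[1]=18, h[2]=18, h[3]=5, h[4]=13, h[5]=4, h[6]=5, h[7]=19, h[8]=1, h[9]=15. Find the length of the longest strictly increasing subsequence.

Let dp[i] be the length of the longest such subsequence ending at index i:
i:      0  1  2  3  4  5  6  7  8  9
h[i]:  16 18 18  5 13  4  5 19  1 15
dp:     1  2  2  1  2  1  2  3  1  3
Maximum dp value is 3.

3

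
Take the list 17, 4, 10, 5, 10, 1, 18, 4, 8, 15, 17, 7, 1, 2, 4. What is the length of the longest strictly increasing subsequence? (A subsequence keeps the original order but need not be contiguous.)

Let dp[i] be the length of the longest such subsequence ending at index i:
i:      1  2  3  4  5  6  7  8  9 10 11 12 13 14 15
a[i]:  17  4 10  5 10  1 18  4  8 15 17  7  1  2  4
dp:     1  1  2  2  3  1  4  2  3  4  5  3  1  2  3
Maximum dp value is 5.

5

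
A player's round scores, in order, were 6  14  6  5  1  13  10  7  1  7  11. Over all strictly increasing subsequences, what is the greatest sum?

Let S[i] be the best sum of a strictly increasing subsequence ending at i:
i:      1  2  3  4  5  6  7  8  9 10 11
a[i]:   6 14  6  5  1 13 10  7  1  7 11
S:      6 20  6  5  1 19 16 13  1 13 27
Maximum is 27 (e.g. 6 + 10 + 11).

27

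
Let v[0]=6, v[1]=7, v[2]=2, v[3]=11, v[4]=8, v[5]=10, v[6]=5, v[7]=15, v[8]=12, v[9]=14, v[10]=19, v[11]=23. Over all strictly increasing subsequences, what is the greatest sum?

99

Let S[i] be the best sum of a strictly increasing subsequence ending at i:
i:      0  1  2  3  4  5  6  7  8  9 10 11
v[i]:   6  7  2 11  8 10  5 15 12 14 19 23
S:      6 13  2 24 21 31  7 46 43 57 76 99
Maximum is 99 (e.g. 6 + 7 + 8 + 10 + 12 + 14 + 19 + 23).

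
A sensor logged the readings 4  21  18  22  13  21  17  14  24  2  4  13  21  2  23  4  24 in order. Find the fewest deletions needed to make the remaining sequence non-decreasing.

Fewest deletions = n − (longest non-decreasing subsequence).
Patience tails:
4 → extends → [4]
21 → extends → [4, 21]
18 → replaces 21 → [4, 18]
22 → extends → [4, 18, 22]
13 → replaces 18 → [4, 13, 22]
21 → replaces 22 → [4, 13, 21]
17 → replaces 21 → [4, 13, 17]
14 → replaces 17 → [4, 13, 14]
24 → extends → [4, 13, 14, 24]
2 → replaces 4 → [2, 13, 14, 24]
4 → replaces 13 → [2, 4, 14, 24]
13 → replaces 14 → [2, 4, 13, 24]
21 → replaces 24 → [2, 4, 13, 21]
2 → replaces 4 → [2, 2, 13, 21]
23 → extends → [2, 2, 13, 21, 23]
4 → replaces 13 → [2, 2, 4, 21, 23]
24 → extends → [2, 2, 4, 21, 23, 24]
Longest non-decreasing subsequence has length 6, so deletions = 17 − 6 = 11.

11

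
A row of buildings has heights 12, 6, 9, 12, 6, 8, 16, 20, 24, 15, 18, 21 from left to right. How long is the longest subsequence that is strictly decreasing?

Negate each value so 'decreasing' becomes 'increasing', then run patience tails on the negated sequence:
-12 → extends → [-12]
-6 → extends → [-12, -6]
-9 → replaces -6 → [-12, -9]
-12 → already a tail → [-12, -9]
-6 → extends → [-12, -9, -6]
-8 → replaces -6 → [-12, -9, -8]
-16 → replaces -12 → [-16, -9, -8]
-20 → replaces -16 → [-20, -9, -8]
-24 → replaces -20 → [-24, -9, -8]
-15 → replaces -9 → [-24, -15, -8]
-18 → replaces -15 → [-24, -18, -8]
-21 → replaces -18 → [-24, -21, -8]
Three tails, so the longest strictly decreasing subsequence of the original has length 3.

3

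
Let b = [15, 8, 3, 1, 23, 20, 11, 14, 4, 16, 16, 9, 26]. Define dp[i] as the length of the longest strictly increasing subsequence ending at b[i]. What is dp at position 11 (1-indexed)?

dp[i] = 1 + max{dp[j] : j<i, b[j]<b[i]} (or 1 if no such j):
i:      1  2  3  4  5  6  7  8  9 10 11 12 13
b[i]:  15  8  3  1 23 20 11 14  4 16 16  9 26
dp:     1  1  1  1  2  2  2  3  2  4  4  3  5
At index 11 the value is 4.

4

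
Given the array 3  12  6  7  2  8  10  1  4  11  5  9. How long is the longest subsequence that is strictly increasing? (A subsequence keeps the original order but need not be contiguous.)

6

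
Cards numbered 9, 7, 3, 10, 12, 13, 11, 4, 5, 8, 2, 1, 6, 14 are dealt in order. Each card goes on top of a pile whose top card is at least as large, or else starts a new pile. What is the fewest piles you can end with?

Place each on the leftmost legal pile:
9 → new pile 1 (tops now [9])
7 → pile 1 (tops now [7])
3 → pile 1 (tops now [3])
10 → new pile 2 (tops now [3, 10])
12 → new pile 3 (tops now [3, 10, 12])
13 → new pile 4 (tops now [3, 10, 12, 13])
11 → pile 3 (tops now [3, 10, 11, 13])
4 → pile 2 (tops now [3, 4, 11, 13])
5 → pile 3 (tops now [3, 4, 5, 13])
8 → pile 4 (tops now [3, 4, 5, 8])
2 → pile 1 (tops now [2, 4, 5, 8])
1 → pile 1 (tops now [1, 4, 5, 8])
6 → pile 4 (tops now [1, 4, 5, 6])
14 → new pile 5 (tops now [1, 4, 5, 6, 14])
Five piles.

5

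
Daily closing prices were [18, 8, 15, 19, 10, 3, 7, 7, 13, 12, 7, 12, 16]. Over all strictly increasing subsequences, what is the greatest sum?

47

Let S[i] be the best sum of a strictly increasing subsequence ending at i:
i:      1  2  3  4  5  6  7  8  9 10 11 12 13
a[i]:  18  8 15 19 10  3  7  7 13 12  7 12 16
S:     18  8 23 42 18  3 10 10 31 30 10 30 47
Maximum is 47 (e.g. 8 + 10 + 13 + 16).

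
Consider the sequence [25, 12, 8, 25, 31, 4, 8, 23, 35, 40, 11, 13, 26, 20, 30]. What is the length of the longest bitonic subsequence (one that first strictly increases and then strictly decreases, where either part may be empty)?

inc[i] = longest strictly increasing subsequence ending at i; dec[i] = longest strictly decreasing subsequence starting at i:
i:      1  2  3  4  5  6  7  8  9 10 11 12 13 14 15
a[i]:  25 12  8 25 31  4  8 23 35 40 11 13 26 20 30
inc:    1  1  1  2  3  1  2  3  4  5  3  4  5  5  6
dec:    4  3  2  3  3  1  1  2  3  3  1  1  2  1  1
Best peak at i=10 (value 40): inc=5, dec=3, length 5+3−1 = 7.

7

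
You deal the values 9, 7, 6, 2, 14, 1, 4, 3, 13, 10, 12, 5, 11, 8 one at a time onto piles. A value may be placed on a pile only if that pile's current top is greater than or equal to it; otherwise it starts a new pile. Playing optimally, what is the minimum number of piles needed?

4

Place each on the leftmost legal pile:
9 → new pile 1 (tops now [9])
7 → pile 1 (tops now [7])
6 → pile 1 (tops now [6])
2 → pile 1 (tops now [2])
14 → new pile 2 (tops now [2, 14])
1 → pile 1 (tops now [1, 14])
4 → pile 2 (tops now [1, 4])
3 → pile 2 (tops now [1, 3])
13 → new pile 3 (tops now [1, 3, 13])
10 → pile 3 (tops now [1, 3, 10])
12 → new pile 4 (tops now [1, 3, 10, 12])
5 → pile 3 (tops now [1, 3, 5, 12])
11 → pile 4 (tops now [1, 3, 5, 11])
8 → pile 4 (tops now [1, 3, 5, 8])
Four piles.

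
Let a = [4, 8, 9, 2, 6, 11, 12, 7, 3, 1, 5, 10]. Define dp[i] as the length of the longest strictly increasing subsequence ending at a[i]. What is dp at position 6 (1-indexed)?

4

dp[i] = 1 + max{dp[j] : j<i, a[j]<a[i]} (or 1 if no such j):
i:      1  2  3  4  5  6  7  8  9 10 11 12
a[i]:   4  8  9  2  6 11 12  7  3  1  5 10
dp:     1  2  3  1  2  4  5  3  2  1  3  4
At index 6 the value is 4.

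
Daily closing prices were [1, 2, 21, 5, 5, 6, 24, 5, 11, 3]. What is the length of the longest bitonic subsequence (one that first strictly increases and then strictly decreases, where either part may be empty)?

inc[i] = longest strictly increasing subsequence ending at i; dec[i] = longest strictly decreasing subsequence starting at i:
i:      1  2  3  4  5  6  7  8  9 10
a[i]:   1  2 21  5  5  6 24  5 11  3
inc:    1  2  3  3  3  4  5  3  5  3
dec:    1  1  4  2  2  3  3  2  2  1
Best peak at i=7 (value 24): inc=5, dec=3, length 5+3−1 = 7.

7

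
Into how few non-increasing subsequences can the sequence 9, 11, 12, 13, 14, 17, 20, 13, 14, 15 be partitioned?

Place each on the leftmost legal pile:
9 → new pile 1 (tops now [9])
11 → new pile 2 (tops now [9, 11])
12 → new pile 3 (tops now [9, 11, 12])
13 → new pile 4 (tops now [9, 11, 12, 13])
14 → new pile 5 (tops now [9, 11, 12, 13, 14])
17 → new pile 6 (tops now [9, 11, 12, 13, 14, 17])
20 → new pile 7 (tops now [9, 11, 12, 13, 14, 17, 20])
13 → pile 4 (tops now [9, 11, 12, 13, 14, 17, 20])
14 → pile 5 (tops now [9, 11, 12, 13, 14, 17, 20])
15 → pile 6 (tops now [9, 11, 12, 13, 14, 15, 20])
Seven piles.

7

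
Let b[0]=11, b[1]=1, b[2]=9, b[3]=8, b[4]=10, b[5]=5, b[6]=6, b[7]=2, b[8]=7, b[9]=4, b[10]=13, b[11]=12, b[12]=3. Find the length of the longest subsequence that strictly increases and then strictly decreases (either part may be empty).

7

inc[i] = longest strictly increasing subsequence ending at i; dec[i] = longest strictly decreasing subsequence starting at i:
i:      0  1  2  3  4  5  6  7  8  9 10 11 12
b[i]:  11  1  9  8 10  5  6  2  7  4 13 12  3
inc:    1  1  2  2  3  2  3  2  4  3  5  5  3
dec:    6  1  5  4  4  3  3  1  3  2  3  2  1
Best peak at i=10 (value 13): inc=5, dec=3, length 5+3−1 = 7.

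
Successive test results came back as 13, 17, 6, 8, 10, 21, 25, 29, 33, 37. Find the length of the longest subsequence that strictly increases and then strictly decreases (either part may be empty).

8

inc[i] = longest strictly increasing subsequence ending at i; dec[i] = longest strictly decreasing subsequence starting at i:
i:      1  2  3  4  5  6  7  8  9 10
a[i]:  13 17  6  8 10 21 25 29 33 37
inc:    1  2  1  2  3  4  5  6  7  8
dec:    2  2  1  1  1  1  1  1  1  1
Best peak at i=10 (value 37): inc=8, dec=1, length 8+1−1 = 8.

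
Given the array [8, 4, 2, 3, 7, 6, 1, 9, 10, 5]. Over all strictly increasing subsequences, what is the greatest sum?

31

Let S[i] be the best sum of a strictly increasing subsequence ending at i:
i:      1  2  3  4  5  6  7  8  9 10
a[i]:   8  4  2  3  7  6  1  9 10  5
S:      8  4  2  5 12 11  1 21 31 10
Maximum is 31 (e.g. 2 + 3 + 7 + 9 + 10).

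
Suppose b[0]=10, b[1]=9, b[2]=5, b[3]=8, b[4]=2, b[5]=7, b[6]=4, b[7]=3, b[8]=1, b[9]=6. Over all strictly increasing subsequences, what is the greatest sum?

Let S[i] be the best sum of a strictly increasing subsequence ending at i:
i:      0  1  2  3  4  5  6  7  8  9
b[i]:  10  9  5  8  2  7  4  3  1  6
S:     10  9  5 13  2 12  6  5  1 12
Maximum is 13 (e.g. 5 + 8).

13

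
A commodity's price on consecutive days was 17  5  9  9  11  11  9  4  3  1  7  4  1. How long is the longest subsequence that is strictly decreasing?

Negate each value so 'decreasing' becomes 'increasing', then run patience tails on the negated sequence:
-17 → extends → [-17]
-5 → extends → [-17, -5]
-9 → replaces -5 → [-17, -9]
-9 → already a tail → [-17, -9]
-11 → replaces -9 → [-17, -11]
-11 → already a tail → [-17, -11]
-9 → extends → [-17, -11, -9]
-4 → extends → [-17, -11, -9, -4]
-3 → extends → [-17, -11, -9, -4, -3]
-1 → extends → [-17, -11, -9, -4, -3, -1]
-7 → replaces -4 → [-17, -11, -9, -7, -3, -1]
-4 → replaces -3 → [-17, -11, -9, -7, -4, -1]
-1 → already a tail → [-17, -11, -9, -7, -4, -1]
Six tails, so the longest strictly decreasing subsequence of the original has length 6.

6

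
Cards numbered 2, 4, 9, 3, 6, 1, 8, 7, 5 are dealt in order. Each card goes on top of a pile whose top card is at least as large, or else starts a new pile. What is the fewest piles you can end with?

4

Place each on the leftmost legal pile:
2 → new pile 1 (tops now [2])
4 → new pile 2 (tops now [2, 4])
9 → new pile 3 (tops now [2, 4, 9])
3 → pile 2 (tops now [2, 3, 9])
6 → pile 3 (tops now [2, 3, 6])
1 → pile 1 (tops now [1, 3, 6])
8 → new pile 4 (tops now [1, 3, 6, 8])
7 → pile 4 (tops now [1, 3, 6, 7])
5 → pile 3 (tops now [1, 3, 5, 7])
Four piles.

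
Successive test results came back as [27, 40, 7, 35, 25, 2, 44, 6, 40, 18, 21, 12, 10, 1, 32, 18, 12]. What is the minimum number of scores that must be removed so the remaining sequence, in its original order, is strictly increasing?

Fewest deletions = n − (longest strictly increasing subsequence).
i:      1  2  3  4  5  6  7  8  9 10 11 12 13 14 15 16 17
a[i]:  27 40  7 35 25  2 44  6 40 18 21 12 10  1 32 18 12
dp:     1  2  1  2  2  1  3  2  3  3  4  3  3  1  5  4  4
max dp = 5, so deletions = 17 − 5 = 12.

12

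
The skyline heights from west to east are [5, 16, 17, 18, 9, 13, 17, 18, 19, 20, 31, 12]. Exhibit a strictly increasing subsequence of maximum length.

5, 9, 13, 17, 18, 19, 20, 31

Patience tails give the LIS length; then backtrack through the dp parents:
5 → extends → [5]
16 → extends → [5, 16]
17 → extends → [5, 16, 17]
18 → extends → [5, 16, 17, 18]
9 → replaces 16 → [5, 9, 17, 18]
13 → replaces 17 → [5, 9, 13, 18]
17 → replaces 18 → [5, 9, 13, 17]
18 → extends → [5, 9, 13, 17, 18]
19 → extends → [5, 9, 13, 17, 18, 19]
20 → extends → [5, 9, 13, 17, 18, 19, 20]
31 → extends → [5, 9, 13, 17, 18, 19, 20, 31]
12 → replaces 13 → [5, 9, 12, 17, 18, 19, 20, 31]
Length 8; one witness is 5, 9, 13, 17, 18, 19, 20, 31.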